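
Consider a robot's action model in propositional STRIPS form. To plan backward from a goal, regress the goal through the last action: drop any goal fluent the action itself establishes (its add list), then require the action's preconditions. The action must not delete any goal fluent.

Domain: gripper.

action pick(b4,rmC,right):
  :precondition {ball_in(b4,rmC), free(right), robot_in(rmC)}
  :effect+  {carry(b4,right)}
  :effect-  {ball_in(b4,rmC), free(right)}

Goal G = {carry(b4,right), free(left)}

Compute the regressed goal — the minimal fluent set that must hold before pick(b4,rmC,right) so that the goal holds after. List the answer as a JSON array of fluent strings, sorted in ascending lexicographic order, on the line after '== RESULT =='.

Regress:
  G ∩ del = {}  (empty — regression defined)
  G \ add = {carry(b4,right), free(left)} \ {carry(b4,right)} = {free(left)}
  ∪ pre   = {free(left)} ∪ {ball_in(b4,rmC), free(right), robot_in(rmC)}
          = {ball_in(b4,rmC), free(left), free(right), robot_in(rmC)}

== RESULT ==
["ball_in(b4,rmC)", "free(left)", "free(right)", "robot_in(rmC)"]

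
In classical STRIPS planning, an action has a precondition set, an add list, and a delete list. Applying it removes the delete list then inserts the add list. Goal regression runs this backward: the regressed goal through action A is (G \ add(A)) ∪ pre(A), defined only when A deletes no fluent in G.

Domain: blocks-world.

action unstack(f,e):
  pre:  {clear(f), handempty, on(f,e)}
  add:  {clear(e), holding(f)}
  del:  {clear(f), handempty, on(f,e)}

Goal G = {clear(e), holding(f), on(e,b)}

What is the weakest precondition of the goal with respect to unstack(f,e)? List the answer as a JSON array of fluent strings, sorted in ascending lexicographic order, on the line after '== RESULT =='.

Compute (G \ add) ∪ pre:
  G ∩ del = {}  (empty — regression defined)
  G \ add = {clear(e), holding(f), on(e,b)} \ {clear(e), holding(f)} = {on(e,b)}
  ∪ pre   = {on(e,b)} ∪ {clear(f), handempty, on(f,e)}
          = {clear(f), handempty, on(e,b), on(f,e)}

== RESULT ==
["clear(f)", "handempty", "on(e,b)", "on(f,e)"]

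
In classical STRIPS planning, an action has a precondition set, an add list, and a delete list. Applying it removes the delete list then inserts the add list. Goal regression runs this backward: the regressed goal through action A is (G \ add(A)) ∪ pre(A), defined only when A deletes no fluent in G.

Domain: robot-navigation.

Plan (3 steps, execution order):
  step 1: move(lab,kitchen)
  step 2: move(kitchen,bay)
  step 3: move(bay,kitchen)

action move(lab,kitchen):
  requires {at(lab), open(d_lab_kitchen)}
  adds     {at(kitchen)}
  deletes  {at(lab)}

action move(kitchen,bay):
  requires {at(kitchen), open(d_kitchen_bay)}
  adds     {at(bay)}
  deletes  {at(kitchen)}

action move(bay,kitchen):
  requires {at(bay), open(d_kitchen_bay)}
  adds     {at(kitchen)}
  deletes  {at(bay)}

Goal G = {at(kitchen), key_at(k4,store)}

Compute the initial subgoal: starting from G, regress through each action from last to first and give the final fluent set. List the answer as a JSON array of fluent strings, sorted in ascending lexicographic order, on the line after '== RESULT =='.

Regress step by step:
  through step 3 (move(bay,kitchen)): drop {at(kitchen)}, keep {key_at(k4,store)}, require {at(bay), open(d_kitchen_bay)}
    → {at(bay), key_at(k4,store), open(d_kitchen_bay)}
  through step 2 (move(kitchen,bay)): drop {at(bay)}, keep {key_at(k4,store), open(d_kitchen_bay)}, require {at(kitchen), open(d_kitchen_bay)}
    → {at(kitchen), key_at(k4,store), open(d_kitchen_bay)}
  through step 1 (move(lab,kitchen)): drop {at(kitchen)}, keep {key_at(k4,store), open(d_kitchen_bay)}, require {at(lab), open(d_lab_kitchen)}
    → {at(lab), key_at(k4,store), open(d_kitchen_bay), open(d_lab_kitchen)}

== RESULT ==
["at(lab)", "key_at(k4,store)", "open(d_kitchen_bay)", "open(d_lab_kitchen)"]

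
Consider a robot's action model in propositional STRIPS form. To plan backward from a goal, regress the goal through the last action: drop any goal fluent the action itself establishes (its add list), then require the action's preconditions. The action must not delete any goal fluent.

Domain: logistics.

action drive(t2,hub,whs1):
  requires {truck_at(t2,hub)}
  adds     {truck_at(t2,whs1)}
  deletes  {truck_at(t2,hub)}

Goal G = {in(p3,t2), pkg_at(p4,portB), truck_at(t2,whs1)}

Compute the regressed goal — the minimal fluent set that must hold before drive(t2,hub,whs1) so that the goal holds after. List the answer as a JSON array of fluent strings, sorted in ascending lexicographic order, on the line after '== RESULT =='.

Regress:
  G ∩ del = {}  (empty — regression defined)
  G \ add = {in(p3,t2), pkg_at(p4,portB), truck_at(t2,whs1)} \ {truck_at(t2,whs1)} = {in(p3,t2), pkg_at(p4,portB)}
  ∪ pre   = {in(p3,t2), pkg_at(p4,portB)} ∪ {truck_at(t2,hub)}
          = {in(p3,t2), pkg_at(p4,portB), truck_at(t2,hub)}

== RESULT ==
["in(p3,t2)", "pkg_at(p4,portB)", "truck_at(t2,hub)"]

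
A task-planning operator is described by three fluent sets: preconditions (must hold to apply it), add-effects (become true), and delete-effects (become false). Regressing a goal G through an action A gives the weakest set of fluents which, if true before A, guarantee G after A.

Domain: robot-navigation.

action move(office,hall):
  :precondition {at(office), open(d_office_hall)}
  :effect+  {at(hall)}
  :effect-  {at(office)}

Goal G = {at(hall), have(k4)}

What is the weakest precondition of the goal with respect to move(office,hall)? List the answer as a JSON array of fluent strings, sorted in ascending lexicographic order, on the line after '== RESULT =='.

Compute (G \ add) ∪ pre:
  G ∩ del = {}  (empty — regression defined)
  G \ add = {at(hall), have(k4)} \ {at(hall)} = {have(k4)}
  ∪ pre   = {have(k4)} ∪ {at(office), open(d_office_hall)}
          = {at(office), have(k4), open(d_office_hall)}

== RESULT ==
["at(office)", "have(k4)", "open(d_office_hall)"]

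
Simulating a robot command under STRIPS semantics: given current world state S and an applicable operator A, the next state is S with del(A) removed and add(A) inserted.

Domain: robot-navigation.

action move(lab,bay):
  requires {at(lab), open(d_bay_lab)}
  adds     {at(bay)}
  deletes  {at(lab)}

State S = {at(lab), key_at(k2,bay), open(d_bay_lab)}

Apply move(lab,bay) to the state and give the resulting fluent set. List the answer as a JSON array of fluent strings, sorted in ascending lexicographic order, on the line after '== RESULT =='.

Compute (S \ del) ∪ add:
  pre ⊆ S: {at(lab), open(d_bay_lab)} ⊆ S  — applicable
  S \ del = {key_at(k2,bay), open(d_bay_lab)}
  ∪ add   = {at(bay), key_at(k2,bay), open(d_bay_lab)}

== RESULT ==
["at(bay)", "key_at(k2,bay)", "open(d_bay_lab)"]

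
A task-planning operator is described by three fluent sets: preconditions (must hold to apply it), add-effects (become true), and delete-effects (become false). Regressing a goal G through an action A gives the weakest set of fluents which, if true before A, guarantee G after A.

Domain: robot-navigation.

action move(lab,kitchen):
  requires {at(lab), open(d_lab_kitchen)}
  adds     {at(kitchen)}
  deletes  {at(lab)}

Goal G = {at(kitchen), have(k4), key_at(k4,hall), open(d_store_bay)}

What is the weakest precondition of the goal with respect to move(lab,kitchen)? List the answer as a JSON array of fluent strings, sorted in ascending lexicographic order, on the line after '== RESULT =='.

Regress:
  G ∩ del = {}  (empty — regression defined)
  G \ add = {at(kitchen), have(k4), key_at(k4,hall), open(d_store_bay)} \ {at(kitchen)} = {have(k4), key_at(k4,hall), open(d_store_bay)}
  ∪ pre   = {have(k4), key_at(k4,hall), open(d_store_bay)} ∪ {at(lab), open(d_lab_kitchen)}
          = {at(lab), have(k4), key_at(k4,hall), open(d_lab_kitchen), open(d_store_bay)}

== RESULT ==
["at(lab)", "have(k4)", "key_at(k4,hall)", "open(d_lab_kitchen)", "open(d_store_bay)"]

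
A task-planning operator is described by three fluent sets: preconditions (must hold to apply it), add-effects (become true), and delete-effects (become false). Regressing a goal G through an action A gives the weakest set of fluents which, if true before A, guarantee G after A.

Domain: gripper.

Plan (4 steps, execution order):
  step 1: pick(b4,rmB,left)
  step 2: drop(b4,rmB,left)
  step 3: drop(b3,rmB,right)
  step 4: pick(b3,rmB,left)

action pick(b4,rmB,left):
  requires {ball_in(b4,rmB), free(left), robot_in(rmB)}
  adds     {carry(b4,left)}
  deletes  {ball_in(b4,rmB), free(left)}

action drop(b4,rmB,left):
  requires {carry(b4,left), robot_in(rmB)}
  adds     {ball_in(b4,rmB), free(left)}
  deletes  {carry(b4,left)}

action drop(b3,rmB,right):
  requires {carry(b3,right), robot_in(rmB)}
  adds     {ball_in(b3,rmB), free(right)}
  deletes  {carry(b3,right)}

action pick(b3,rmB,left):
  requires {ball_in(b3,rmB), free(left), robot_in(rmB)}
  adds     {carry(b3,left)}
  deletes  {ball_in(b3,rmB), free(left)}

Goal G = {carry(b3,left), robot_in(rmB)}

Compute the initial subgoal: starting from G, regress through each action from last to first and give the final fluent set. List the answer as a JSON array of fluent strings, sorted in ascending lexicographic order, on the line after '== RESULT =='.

Work backward from the goal:
  through step 4 (pick(b3,rmB,left)): drop {carry(b3,left)}, keep {robot_in(rmB)}, require {ball_in(b3,rmB), free(left), robot_in(rmB)}
    → {ball_in(b3,rmB), free(left), robot_in(rmB)}
  through step 3 (drop(b3,rmB,right)): drop {ball_in(b3,rmB)}, keep {free(left), robot_in(rmB)}, require {carry(b3,right), robot_in(rmB)}
    → {carry(b3,right), free(left), robot_in(rmB)}
  through step 2 (drop(b4,rmB,left)): drop {free(left)}, keep {carry(b3,right), robot_in(rmB)}, require {carry(b4,left), robot_in(rmB)}
    → {carry(b3,right), carry(b4,left), robot_in(rmB)}
  through step 1 (pick(b4,rmB,left)): drop {carry(b4,left)}, keep {carry(b3,right), robot_in(rmB)}, require {ball_in(b4,rmB), free(left), robot_in(rmB)}
    → {ball_in(b4,rmB), carry(b3,right), free(left), robot_in(rmB)}

== RESULT ==
["ball_in(b4,rmB)", "carry(b3,right)", "free(left)", "robot_in(rmB)"]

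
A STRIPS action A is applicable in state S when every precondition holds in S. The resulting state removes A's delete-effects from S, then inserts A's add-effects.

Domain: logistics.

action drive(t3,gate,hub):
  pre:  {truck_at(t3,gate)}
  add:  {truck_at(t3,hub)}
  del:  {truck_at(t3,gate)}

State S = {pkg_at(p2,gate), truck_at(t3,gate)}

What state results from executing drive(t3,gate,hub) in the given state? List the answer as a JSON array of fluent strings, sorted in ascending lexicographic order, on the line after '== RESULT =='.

Compute (S \ del) ∪ add:
  pre ⊆ S: {truck_at(t3,gate)} ⊆ S  — applicable
  S \ del = {pkg_at(p2,gate)}
  ∪ add   = {pkg_at(p2,gate), truck_at(t3,hub)}

== RESULT ==
["pkg_at(p2,gate)", "truck_at(t3,hub)"]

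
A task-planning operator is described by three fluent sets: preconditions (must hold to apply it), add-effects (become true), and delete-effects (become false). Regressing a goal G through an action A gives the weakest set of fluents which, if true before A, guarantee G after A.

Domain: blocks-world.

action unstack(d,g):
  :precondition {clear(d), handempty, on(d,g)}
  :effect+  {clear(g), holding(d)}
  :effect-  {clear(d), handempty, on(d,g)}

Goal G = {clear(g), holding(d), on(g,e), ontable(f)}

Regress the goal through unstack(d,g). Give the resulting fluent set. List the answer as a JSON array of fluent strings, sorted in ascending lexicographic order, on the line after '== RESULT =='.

Regress:
  G ∩ del = {}  (empty — regression defined)
  G \ add = {clear(g), holding(d), on(g,e), ontable(f)} \ {clear(g), holding(d)} = {on(g,e), ontable(f)}
  ∪ pre   = {on(g,e), ontable(f)} ∪ {clear(d), handempty, on(d,g)}
          = {clear(d), handempty, on(d,g), on(g,e), ontable(f)}

== RESULT ==
["clear(d)", "handempty", "on(d,g)", "on(g,e)", "ontable(f)"]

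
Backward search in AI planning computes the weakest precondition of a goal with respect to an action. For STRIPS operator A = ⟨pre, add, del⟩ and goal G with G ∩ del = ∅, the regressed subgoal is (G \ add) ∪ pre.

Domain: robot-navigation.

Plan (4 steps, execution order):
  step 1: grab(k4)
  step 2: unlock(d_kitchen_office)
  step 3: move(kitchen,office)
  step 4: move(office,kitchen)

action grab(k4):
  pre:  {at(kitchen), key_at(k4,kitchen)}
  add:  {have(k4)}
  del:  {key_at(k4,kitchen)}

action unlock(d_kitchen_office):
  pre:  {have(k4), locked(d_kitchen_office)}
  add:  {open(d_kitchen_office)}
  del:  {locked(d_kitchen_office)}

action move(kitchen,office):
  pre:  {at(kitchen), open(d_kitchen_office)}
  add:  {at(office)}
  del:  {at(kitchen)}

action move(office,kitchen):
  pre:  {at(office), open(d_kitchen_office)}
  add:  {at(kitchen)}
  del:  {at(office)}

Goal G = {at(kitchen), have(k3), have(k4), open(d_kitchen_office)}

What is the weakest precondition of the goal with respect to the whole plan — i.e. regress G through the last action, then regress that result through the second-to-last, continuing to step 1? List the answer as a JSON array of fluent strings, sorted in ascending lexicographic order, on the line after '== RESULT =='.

Work backward from the goal:
  through step 4 (move(office,kitchen)): drop {at(kitchen)}, keep {have(k3), have(k4), open(d_kitchen_office)}, require {at(office), open(d_kitchen_office)}
    → {at(office), have(k3), have(k4), open(d_kitchen_office)}
  through step 3 (move(kitchen,office)): drop {at(office)}, keep {have(k3), have(k4), open(d_kitchen_office)}, require {at(kitchen), open(d_kitchen_office)}
    → {at(kitchen), have(k3), have(k4), open(d_kitchen_office)}
  through step 2 (unlock(d_kitchen_office)): drop {open(d_kitchen_office)}, keep {at(kitchen), have(k3), have(k4)}, require {have(k4), locked(d_kitchen_office)}
    → {at(kitchen), have(k3), have(k4), locked(d_kitchen_office)}
  through step 1 (grab(k4)): drop {have(k4)}, keep {at(kitchen), have(k3), locked(d_kitchen_office)}, require {at(kitchen), key_at(k4,kitchen)}
    → {at(kitchen), have(k3), key_at(k4,kitchen), locked(d_kitchen_office)}

== RESULT ==
["at(kitchen)", "have(k3)", "key_at(k4,kitchen)", "locked(d_kitchen_office)"]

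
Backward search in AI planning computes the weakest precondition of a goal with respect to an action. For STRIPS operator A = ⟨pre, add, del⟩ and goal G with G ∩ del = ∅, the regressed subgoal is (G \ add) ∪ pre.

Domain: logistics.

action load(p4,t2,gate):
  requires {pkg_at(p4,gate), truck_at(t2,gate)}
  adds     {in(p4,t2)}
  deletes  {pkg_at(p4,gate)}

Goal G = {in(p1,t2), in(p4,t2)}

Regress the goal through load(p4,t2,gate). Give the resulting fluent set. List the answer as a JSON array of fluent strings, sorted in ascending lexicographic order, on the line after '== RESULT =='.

Regress:
  G ∩ del = {}  (empty — regression defined)
  G \ add = {in(p1,t2), in(p4,t2)} \ {in(p4,t2)} = {in(p1,t2)}
  ∪ pre   = {in(p1,t2)} ∪ {pkg_at(p4,gate), truck_at(t2,gate)}
          = {in(p1,t2), pkg_at(p4,gate), truck_at(t2,gate)}

== RESULT ==
["in(p1,t2)", "pkg_at(p4,gate)", "truck_at(t2,gate)"]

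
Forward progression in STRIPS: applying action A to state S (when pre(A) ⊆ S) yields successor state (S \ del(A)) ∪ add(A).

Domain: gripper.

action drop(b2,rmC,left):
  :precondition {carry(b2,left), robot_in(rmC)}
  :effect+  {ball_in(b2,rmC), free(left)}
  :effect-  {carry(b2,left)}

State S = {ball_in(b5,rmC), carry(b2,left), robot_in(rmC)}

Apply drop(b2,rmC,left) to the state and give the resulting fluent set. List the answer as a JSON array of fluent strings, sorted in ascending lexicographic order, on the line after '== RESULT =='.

Compute (S \ del) ∪ add:
  pre ⊆ S: {carry(b2,left), robot_in(rmC)} ⊆ S  — applicable
  S \ del = {ball_in(b5,rmC), robot_in(rmC)}
  ∪ add   = {ball_in(b2,rmC), ball_in(b5,rmC), free(left), robot_in(rmC)}

== RESULT ==
["ball_in(b2,rmC)", "ball_in(b5,rmC)", "free(left)", "robot_in(rmC)"]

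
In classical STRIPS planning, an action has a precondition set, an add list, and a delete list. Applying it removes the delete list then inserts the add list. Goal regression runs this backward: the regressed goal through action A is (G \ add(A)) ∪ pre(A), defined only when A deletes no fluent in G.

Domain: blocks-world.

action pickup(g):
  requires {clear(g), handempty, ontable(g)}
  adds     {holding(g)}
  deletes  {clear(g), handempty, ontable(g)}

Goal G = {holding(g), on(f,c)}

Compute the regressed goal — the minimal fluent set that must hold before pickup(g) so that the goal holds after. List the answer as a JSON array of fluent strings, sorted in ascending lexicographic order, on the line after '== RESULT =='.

Regress:
  G ∩ del = {}  (empty — regression defined)
  G \ add = {holding(g), on(f,c)} \ {holding(g)} = {on(f,c)}
  ∪ pre   = {on(f,c)} ∪ {clear(g), handempty, ontable(g)}
          = {clear(g), handempty, on(f,c), ontable(g)}

== RESULT ==
["clear(g)", "handempty", "on(f,c)", "ontable(g)"]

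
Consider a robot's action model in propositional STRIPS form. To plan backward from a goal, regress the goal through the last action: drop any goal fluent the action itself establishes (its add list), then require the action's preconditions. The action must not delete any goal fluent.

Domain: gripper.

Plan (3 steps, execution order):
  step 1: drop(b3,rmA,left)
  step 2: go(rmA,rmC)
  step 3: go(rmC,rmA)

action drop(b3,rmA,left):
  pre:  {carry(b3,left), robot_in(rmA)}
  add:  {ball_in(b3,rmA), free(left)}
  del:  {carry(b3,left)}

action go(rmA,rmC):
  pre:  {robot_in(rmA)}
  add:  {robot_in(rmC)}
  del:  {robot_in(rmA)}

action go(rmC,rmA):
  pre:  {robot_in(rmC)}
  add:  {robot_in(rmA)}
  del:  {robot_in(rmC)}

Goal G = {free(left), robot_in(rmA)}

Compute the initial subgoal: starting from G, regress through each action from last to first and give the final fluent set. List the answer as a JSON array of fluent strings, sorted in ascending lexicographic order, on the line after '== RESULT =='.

Regress step by step:
  through step 3 (go(rmC,rmA)): drop {robot_in(rmA)}, keep {free(left)}, require {robot_in(rmC)}
    → {free(left), robot_in(rmC)}
  through step 2 (go(rmA,rmC)): drop {robot_in(rmC)}, keep {free(left)}, require {robot_in(rmA)}
    → {free(left), robot_in(rmA)}
  through step 1 (drop(b3,rmA,left)): drop {free(left)}, keep {robot_in(rmA)}, require {carry(b3,left), robot_in(rmA)}
    → {carry(b3,left), robot_in(rmA)}

== RESULT ==
["carry(b3,left)", "robot_in(rmA)"]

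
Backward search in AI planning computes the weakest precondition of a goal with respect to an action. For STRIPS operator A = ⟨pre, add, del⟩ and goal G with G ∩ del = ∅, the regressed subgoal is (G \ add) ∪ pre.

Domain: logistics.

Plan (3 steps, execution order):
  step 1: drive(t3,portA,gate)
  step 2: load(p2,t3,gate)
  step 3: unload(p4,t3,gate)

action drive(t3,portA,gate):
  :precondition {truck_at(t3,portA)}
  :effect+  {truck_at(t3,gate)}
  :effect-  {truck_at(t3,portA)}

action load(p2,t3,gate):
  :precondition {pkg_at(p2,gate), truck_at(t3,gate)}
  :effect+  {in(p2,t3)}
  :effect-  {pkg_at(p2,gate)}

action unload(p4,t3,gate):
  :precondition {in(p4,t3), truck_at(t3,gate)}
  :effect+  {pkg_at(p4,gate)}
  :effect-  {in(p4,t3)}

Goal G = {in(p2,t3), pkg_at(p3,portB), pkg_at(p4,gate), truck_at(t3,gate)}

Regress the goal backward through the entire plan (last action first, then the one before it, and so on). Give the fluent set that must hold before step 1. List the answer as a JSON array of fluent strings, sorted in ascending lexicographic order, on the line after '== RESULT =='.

Work backward from the goal:
  through step 3 (unload(p4,t3,gate)): drop {pkg_at(p4,gate)}, keep {in(p2,t3), pkg_at(p3,portB), truck_at(t3,gate)}, require {in(p4,t3), truck_at(t3,gate)}
    → {in(p2,t3), in(p4,t3), pkg_at(p3,portB), truck_at(t3,gate)}
  through step 2 (load(p2,t3,gate)): drop {in(p2,t3)}, keep {in(p4,t3), pkg_at(p3,portB), truck_at(t3,gate)}, require {pkg_at(p2,gate), truck_at(t3,gate)}
    → {in(p4,t3), pkg_at(p2,gate), pkg_at(p3,portB), truck_at(t3,gate)}
  through step 1 (drive(t3,portA,gate)): drop {truck_at(t3,gate)}, keep {in(p4,t3), pkg_at(p2,gate), pkg_at(p3,portB)}, require {truck_at(t3,portA)}
    → {in(p4,t3), pkg_at(p2,gate), pkg_at(p3,portB), truck_at(t3,portA)}

== RESULT ==
["in(p4,t3)", "pkg_at(p2,gate)", "pkg_at(p3,portB)", "truck_at(t3,portA)"]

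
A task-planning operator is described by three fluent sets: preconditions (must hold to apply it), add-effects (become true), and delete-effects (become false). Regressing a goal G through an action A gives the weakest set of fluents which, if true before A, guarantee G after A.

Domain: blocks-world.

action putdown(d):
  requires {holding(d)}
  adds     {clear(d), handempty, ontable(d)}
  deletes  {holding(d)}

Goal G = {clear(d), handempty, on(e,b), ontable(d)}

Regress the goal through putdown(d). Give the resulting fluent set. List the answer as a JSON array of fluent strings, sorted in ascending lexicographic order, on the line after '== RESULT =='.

Compute (G \ add) ∪ pre:
  G ∩ del = {}  (empty — regression defined)
  G \ add = {clear(d), handempty, on(e,b), ontable(d)} \ {clear(d), handempty, ontable(d)} = {on(e,b)}
  ∪ pre   = {on(e,b)} ∪ {holding(d)}
          = {holding(d), on(e,b)}

== RESULT ==
["holding(d)", "on(e,b)"]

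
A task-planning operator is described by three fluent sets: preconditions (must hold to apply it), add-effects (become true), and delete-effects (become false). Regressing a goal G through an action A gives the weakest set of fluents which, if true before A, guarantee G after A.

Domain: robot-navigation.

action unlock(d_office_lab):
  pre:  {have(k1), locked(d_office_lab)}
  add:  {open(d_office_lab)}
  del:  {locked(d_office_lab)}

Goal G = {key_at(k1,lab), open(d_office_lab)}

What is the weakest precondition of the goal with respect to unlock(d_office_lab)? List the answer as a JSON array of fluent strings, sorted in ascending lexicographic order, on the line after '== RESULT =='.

Regress:
  G ∩ del = {}  (empty — regression defined)
  G \ add = {key_at(k1,lab), open(d_office_lab)} \ {open(d_office_lab)} = {key_at(k1,lab)}
  ∪ pre   = {key_at(k1,lab)} ∪ {have(k1), locked(d_office_lab)}
          = {have(k1), key_at(k1,lab), locked(d_office_lab)}

== RESULT ==
["have(k1)", "key_at(k1,lab)", "locked(d_office_lab)"]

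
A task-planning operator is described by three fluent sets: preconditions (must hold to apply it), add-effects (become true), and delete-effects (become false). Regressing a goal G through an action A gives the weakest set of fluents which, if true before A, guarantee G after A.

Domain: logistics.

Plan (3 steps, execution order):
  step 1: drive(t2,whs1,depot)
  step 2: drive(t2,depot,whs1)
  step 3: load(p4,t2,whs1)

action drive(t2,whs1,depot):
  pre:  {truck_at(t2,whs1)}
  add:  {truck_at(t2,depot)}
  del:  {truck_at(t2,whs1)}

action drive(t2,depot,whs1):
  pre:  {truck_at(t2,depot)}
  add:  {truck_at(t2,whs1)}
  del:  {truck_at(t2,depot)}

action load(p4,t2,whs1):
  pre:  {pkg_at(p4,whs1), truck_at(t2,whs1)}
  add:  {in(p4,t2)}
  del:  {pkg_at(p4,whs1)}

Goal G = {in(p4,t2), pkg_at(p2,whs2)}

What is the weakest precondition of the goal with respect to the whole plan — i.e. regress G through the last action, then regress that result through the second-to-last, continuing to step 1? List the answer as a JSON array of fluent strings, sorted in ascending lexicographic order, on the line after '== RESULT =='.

Work backward from the goal:
  through step 3 (load(p4,t2,whs1)): drop {in(p4,t2)}, keep {pkg_at(p2,whs2)}, require {pkg_at(p4,whs1), truck_at(t2,whs1)}
    → {pkg_at(p2,whs2), pkg_at(p4,whs1), truck_at(t2,whs1)}
  through step 2 (drive(t2,depot,whs1)): drop {truck_at(t2,whs1)}, keep {pkg_at(p2,whs2), pkg_at(p4,whs1)}, require {truck_at(t2,depot)}
    → {pkg_at(p2,whs2), pkg_at(p4,whs1), truck_at(t2,depot)}
  through step 1 (drive(t2,whs1,depot)): drop {truck_at(t2,depot)}, keep {pkg_at(p2,whs2), pkg_at(p4,whs1)}, require {truck_at(t2,whs1)}
    → {pkg_at(p2,whs2), pkg_at(p4,whs1), truck_at(t2,whs1)}

== RESULT ==
["pkg_at(p2,whs2)", "pkg_at(p4,whs1)", "truck_at(t2,whs1)"]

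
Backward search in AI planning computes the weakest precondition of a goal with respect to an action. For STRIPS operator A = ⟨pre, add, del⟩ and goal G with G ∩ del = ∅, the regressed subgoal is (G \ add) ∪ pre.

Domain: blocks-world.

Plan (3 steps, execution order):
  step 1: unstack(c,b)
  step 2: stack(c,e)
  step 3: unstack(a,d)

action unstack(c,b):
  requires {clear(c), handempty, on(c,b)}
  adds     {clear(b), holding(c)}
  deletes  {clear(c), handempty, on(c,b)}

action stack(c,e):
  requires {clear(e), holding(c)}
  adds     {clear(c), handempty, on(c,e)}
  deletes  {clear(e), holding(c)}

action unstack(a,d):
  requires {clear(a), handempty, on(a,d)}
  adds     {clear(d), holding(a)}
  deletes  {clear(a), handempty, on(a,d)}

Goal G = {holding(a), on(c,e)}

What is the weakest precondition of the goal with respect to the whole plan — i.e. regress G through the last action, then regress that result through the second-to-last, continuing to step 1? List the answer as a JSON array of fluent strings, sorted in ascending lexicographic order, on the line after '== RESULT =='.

Work backward from the goal:
  through step 3 (unstack(a,d)): drop {holding(a)}, keep {on(c,e)}, require {clear(a), handempty, on(a,d)}
    → {clear(a), handempty, on(a,d), on(c,e)}
  through step 2 (stack(c,e)): drop {handempty, on(c,e)}, keep {clear(a), on(a,d)}, require {clear(e), holding(c)}
    → {clear(a), clear(e), holding(c), on(a,d)}
  through step 1 (unstack(c,b)): drop {holding(c)}, keep {clear(a), clear(e), on(a,d)}, require {clear(c), handempty, on(c,b)}
    → {clear(a), clear(c), clear(e), handempty, on(a,d), on(c,b)}

== RESULT ==
["clear(a)", "clear(c)", "clear(e)", "handempty", "on(a,d)", "on(c,b)"]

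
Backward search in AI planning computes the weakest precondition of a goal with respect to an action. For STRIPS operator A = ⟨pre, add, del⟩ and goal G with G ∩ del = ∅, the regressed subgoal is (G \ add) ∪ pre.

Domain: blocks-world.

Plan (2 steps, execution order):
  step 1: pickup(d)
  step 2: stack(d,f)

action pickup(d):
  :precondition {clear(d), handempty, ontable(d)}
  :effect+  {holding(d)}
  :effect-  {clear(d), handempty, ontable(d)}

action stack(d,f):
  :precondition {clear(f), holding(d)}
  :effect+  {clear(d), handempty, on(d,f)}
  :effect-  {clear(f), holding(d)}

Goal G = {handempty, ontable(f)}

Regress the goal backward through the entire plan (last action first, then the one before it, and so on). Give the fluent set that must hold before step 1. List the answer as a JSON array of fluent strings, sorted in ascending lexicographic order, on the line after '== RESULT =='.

Regress step by step:
  through step 2 (stack(d,f)): drop {handempty}, keep {ontable(f)}, require {clear(f), holding(d)}
    → {clear(f), holding(d), ontable(f)}
  through step 1 (pickup(d)): drop {holding(d)}, keep {clear(f), ontable(f)}, require {clear(d), handempty, ontable(d)}
    → {clear(d), clear(f), handempty, ontable(d), ontable(f)}

== RESULT ==
["clear(d)", "clear(f)", "handempty", "ontable(d)", "ontable(f)"]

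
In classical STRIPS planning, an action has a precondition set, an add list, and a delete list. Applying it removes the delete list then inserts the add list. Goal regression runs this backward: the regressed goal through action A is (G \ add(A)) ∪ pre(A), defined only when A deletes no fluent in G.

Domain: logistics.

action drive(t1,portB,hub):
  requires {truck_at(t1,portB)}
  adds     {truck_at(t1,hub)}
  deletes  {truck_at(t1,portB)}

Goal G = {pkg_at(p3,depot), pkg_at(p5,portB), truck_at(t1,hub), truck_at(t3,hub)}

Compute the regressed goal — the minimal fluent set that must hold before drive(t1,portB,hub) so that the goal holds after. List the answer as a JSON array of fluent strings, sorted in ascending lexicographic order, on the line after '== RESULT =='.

Regress:
  G ∩ del = {}  (empty — regression defined)
  G \ add = {pkg_at(p3,depot), pkg_at(p5,portB), truck_at(t1,hub), truck_at(t3,hub)} \ {truck_at(t1,hub)} = {pkg_at(p3,depot), pkg_at(p5,portB), truck_at(t3,hub)}
  ∪ pre   = {pkg_at(p3,depot), pkg_at(p5,portB), truck_at(t3,hub)} ∪ {truck_at(t1,portB)}
          = {pkg_at(p3,depot), pkg_at(p5,portB), truck_at(t1,portB), truck_at(t3,hub)}

== RESULT ==
["pkg_at(p3,depot)", "pkg_at(p5,portB)", "truck_at(t1,portB)", "truck_at(t3,hub)"]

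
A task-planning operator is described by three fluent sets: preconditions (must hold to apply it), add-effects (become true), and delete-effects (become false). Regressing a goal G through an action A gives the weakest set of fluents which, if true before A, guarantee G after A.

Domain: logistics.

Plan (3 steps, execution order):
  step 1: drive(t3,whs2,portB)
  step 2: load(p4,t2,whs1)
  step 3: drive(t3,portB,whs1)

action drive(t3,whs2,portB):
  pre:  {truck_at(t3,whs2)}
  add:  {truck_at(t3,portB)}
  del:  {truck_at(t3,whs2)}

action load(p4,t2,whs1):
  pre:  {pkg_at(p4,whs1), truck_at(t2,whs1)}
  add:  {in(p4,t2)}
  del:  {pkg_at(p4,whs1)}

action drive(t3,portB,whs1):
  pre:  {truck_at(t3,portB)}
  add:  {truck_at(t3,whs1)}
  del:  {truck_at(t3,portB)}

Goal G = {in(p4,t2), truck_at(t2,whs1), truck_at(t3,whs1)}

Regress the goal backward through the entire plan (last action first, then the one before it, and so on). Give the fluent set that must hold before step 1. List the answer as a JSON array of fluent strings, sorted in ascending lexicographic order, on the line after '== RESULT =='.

Work backward from the goal:
  through step 3 (drive(t3,portB,whs1)): drop {truck_at(t3,whs1)}, keep {in(p4,t2), truck_at(t2,whs1)}, require {truck_at(t3,portB)}
    → {in(p4,t2), truck_at(t2,whs1), truck_at(t3,portB)}
  through step 2 (load(p4,t2,whs1)): drop {in(p4,t2)}, keep {truck_at(t2,whs1), truck_at(t3,portB)}, require {pkg_at(p4,whs1), truck_at(t2,whs1)}
    → {pkg_at(p4,whs1), truck_at(t2,whs1), truck_at(t3,portB)}
  through step 1 (drive(t3,whs2,portB)): drop {truck_at(t3,portB)}, keep {pkg_at(p4,whs1), truck_at(t2,whs1)}, require {truck_at(t3,whs2)}
    → {pkg_at(p4,whs1), truck_at(t2,whs1), truck_at(t3,whs2)}

== RESULT ==
["pkg_at(p4,whs1)", "truck_at(t2,whs1)", "truck_at(t3,whs2)"]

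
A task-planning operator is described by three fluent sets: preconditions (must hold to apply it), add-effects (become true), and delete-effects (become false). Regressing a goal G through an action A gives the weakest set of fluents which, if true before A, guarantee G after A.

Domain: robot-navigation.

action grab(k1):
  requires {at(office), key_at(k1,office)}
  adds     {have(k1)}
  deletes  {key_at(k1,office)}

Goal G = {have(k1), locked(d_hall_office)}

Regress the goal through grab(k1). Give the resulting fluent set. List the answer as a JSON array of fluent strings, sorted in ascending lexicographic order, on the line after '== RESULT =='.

Compute (G \ add) ∪ pre:
  G ∩ del = {}  (empty — regression defined)
  G \ add = {have(k1), locked(d_hall_office)} \ {have(k1)} = {locked(d_hall_office)}
  ∪ pre   = {locked(d_hall_office)} ∪ {at(office), key_at(k1,office)}
          = {at(office), key_at(k1,office), locked(d_hall_office)}

== RESULT ==
["at(office)", "key_at(k1,office)", "locked(d_hall_office)"]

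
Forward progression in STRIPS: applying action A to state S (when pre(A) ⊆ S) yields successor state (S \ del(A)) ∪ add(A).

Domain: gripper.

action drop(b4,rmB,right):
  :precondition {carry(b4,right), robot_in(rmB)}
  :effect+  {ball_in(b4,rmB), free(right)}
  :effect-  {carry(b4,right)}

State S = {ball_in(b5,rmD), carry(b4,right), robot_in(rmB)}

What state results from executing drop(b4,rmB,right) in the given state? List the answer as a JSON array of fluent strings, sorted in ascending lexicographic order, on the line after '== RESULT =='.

Compute (S \ del) ∪ add:
  pre ⊆ S: {carry(b4,right), robot_in(rmB)} ⊆ S  — applicable
  S \ del = {ball_in(b5,rmD), robot_in(rmB)}
  ∪ add   = {ball_in(b4,rmB), ball_in(b5,rmD), free(right), robot_in(rmB)}

== RESULT ==
["ball_in(b4,rmB)", "ball_in(b5,rmD)", "free(right)", "robot_in(rmB)"]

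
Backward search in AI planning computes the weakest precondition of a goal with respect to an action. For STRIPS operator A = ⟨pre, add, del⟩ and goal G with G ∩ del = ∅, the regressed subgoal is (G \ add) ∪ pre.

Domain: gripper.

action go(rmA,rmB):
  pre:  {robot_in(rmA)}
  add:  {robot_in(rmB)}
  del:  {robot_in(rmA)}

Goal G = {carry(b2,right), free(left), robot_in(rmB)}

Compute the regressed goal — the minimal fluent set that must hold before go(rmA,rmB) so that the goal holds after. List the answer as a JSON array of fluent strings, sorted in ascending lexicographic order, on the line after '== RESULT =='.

Regress:
  G ∩ del = {}  (empty — regression defined)
  G \ add = {carry(b2,right), free(left), robot_in(rmB)} \ {robot_in(rmB)} = {carry(b2,right), free(left)}
  ∪ pre   = {carry(b2,right), free(left)} ∪ {robot_in(rmA)}
          = {carry(b2,right), free(left), robot_in(rmA)}

== RESULT ==
["carry(b2,right)", "free(left)", "robot_in(rmA)"]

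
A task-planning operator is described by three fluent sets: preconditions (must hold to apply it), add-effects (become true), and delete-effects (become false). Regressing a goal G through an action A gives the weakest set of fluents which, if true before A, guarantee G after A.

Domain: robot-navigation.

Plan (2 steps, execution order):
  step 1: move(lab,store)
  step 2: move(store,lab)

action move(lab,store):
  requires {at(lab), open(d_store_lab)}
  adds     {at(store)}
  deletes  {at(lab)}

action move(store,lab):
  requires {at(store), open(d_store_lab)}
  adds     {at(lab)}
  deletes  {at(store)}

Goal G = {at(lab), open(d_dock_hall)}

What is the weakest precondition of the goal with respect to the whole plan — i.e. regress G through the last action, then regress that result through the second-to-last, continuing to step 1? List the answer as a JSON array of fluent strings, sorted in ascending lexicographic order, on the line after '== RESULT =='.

Regress step by step:
  through step 2 (move(store,lab)): drop {at(lab)}, keep {open(d_dock_hall)}, require {at(store), open(d_store_lab)}
    → {at(store), open(d_dock_hall), open(d_store_lab)}
  through step 1 (move(lab,store)): drop {at(store)}, keep {open(d_dock_hall), open(d_store_lab)}, require {at(lab), open(d_store_lab)}
    → {at(lab), open(d_dock_hall), open(d_store_lab)}

== RESULT ==
["at(lab)", "open(d_dock_hall)", "open(d_store_lab)"]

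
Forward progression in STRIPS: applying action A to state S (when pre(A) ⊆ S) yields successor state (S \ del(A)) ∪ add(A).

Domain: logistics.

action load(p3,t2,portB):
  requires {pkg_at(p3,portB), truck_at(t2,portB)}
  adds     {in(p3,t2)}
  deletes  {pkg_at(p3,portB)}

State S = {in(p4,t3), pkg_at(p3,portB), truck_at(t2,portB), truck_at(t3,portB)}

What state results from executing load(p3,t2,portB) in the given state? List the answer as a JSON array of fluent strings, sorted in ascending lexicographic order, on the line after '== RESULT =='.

Progress:
  pre ⊆ S: {pkg_at(p3,portB), truck_at(t2,portB)} ⊆ S  — applicable
  S \ del = {in(p4,t3), truck_at(t2,portB), truck_at(t3,portB)}
  ∪ add   = {in(p3,t2), in(p4,t3), truck_at(t2,portB), truck_at(t3,portB)}

== RESULT ==
["in(p3,t2)", "in(p4,t3)", "truck_at(t2,portB)", "truck_at(t3,portB)"]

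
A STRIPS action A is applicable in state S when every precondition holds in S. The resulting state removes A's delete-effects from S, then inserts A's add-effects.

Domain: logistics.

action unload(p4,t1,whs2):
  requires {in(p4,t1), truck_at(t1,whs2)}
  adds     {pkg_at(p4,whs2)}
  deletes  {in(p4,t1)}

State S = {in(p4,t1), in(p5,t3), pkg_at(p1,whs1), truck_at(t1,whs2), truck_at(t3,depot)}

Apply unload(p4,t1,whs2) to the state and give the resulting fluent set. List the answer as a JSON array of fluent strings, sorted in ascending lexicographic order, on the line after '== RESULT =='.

Progress:
  pre ⊆ S: {in(p4,t1), truck_at(t1,whs2)} ⊆ S  — applicable
  S \ del = {in(p5,t3), pkg_at(p1,whs1), truck_at(t1,whs2), truck_at(t3,depot)}
  ∪ add   = {in(p5,t3), pkg_at(p1,whs1), pkg_at(p4,whs2), truck_at(t1,whs2), truck_at(t3,depot)}

== RESULT ==
["in(p5,t3)", "pkg_at(p1,whs1)", "pkg_at(p4,whs2)", "truck_at(t1,whs2)", "truck_at(t3,depot)"]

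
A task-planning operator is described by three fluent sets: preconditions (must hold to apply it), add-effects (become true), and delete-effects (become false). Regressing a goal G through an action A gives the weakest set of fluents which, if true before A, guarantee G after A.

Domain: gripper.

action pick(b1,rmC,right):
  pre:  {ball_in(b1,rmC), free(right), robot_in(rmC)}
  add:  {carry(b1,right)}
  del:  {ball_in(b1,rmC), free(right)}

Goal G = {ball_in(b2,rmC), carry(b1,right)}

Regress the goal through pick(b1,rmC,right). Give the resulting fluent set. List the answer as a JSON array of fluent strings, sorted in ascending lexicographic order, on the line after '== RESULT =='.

Regress:
  G ∩ del = {}  (empty — regression defined)
  G \ add = {ball_in(b2,rmC), carry(b1,right)} \ {carry(b1,right)} = {ball_in(b2,rmC)}
  ∪ pre   = {ball_in(b2,rmC)} ∪ {ball_in(b1,rmC), free(right), robot_in(rmC)}
          = {ball_in(b1,rmC), ball_in(b2,rmC), free(right), robot_in(rmC)}

== RESULT ==
["ball_in(b1,rmC)", "ball_in(b2,rmC)", "free(right)", "robot_in(rmC)"]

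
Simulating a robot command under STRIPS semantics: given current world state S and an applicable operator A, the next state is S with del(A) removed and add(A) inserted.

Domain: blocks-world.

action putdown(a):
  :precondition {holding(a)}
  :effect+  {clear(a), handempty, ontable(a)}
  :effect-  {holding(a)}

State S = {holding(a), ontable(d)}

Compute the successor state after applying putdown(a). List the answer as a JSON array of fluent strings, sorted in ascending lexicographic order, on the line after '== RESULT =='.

Progress:
  pre ⊆ S: {holding(a)} ⊆ S  — applicable
  S \ del = {ontable(d)}
  ∪ add   = {clear(a), handempty, ontable(a), ontable(d)}

== RESULT ==
["clear(a)", "handempty", "ontable(a)", "ontable(d)"]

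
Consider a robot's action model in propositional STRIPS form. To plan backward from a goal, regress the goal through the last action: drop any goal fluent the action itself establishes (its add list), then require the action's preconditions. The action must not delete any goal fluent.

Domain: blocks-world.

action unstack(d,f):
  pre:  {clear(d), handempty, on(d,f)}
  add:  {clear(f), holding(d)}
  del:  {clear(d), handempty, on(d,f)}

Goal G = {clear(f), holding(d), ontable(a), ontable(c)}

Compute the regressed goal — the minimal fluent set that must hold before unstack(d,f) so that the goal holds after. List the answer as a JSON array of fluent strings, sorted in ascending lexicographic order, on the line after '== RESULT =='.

Regress:
  G ∩ del = {}  (empty — regression defined)
  G \ add = {clear(f), holding(d), ontable(a), ontable(c)} \ {clear(f), holding(d)} = {ontable(a), ontable(c)}
  ∪ pre   = {ontable(a), ontable(c)} ∪ {clear(d), handempty, on(d,f)}
          = {clear(d), handempty, on(d,f), ontable(a), ontable(c)}

== RESULT ==
["clear(d)", "handempty", "on(d,f)", "ontable(a)", "ontable(c)"]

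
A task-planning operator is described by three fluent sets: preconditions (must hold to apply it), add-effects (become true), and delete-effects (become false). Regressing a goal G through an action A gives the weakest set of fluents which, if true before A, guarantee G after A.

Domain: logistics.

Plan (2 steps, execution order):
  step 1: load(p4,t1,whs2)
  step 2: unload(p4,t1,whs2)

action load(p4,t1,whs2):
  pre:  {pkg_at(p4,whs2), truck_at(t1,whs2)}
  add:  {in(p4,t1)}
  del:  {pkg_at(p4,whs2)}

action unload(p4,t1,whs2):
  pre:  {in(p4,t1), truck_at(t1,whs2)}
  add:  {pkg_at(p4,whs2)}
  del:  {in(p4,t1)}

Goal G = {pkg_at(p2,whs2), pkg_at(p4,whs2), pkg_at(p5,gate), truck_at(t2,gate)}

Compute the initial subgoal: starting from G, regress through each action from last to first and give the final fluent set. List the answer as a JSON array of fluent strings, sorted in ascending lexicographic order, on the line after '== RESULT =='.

Regress step by step:
  through step 2 (unload(p4,t1,whs2)): drop {pkg_at(p4,whs2)}, keep {pkg_at(p2,whs2), pkg_at(p5,gate), truck_at(t2,gate)}, require {in(p4,t1), truck_at(t1,whs2)}
    → {in(p4,t1), pkg_at(p2,whs2), pkg_at(p5,gate), truck_at(t1,whs2), truck_at(t2,gate)}
  through step 1 (load(p4,t1,whs2)): drop {in(p4,t1)}, keep {pkg_at(p2,whs2), pkg_at(p5,gate), truck_at(t1,whs2), truck_at(t2,gate)}, require {pkg_at(p4,whs2), truck_at(t1,whs2)}
    → {pkg_at(p2,whs2), pkg_at(p4,whs2), pkg_at(p5,gate), truck_at(t1,whs2), truck_at(t2,gate)}

== RESULT ==
["pkg_at(p2,whs2)", "pkg_at(p4,whs2)", "pkg_at(p5,gate)", "truck_at(t1,whs2)", "truck_at(t2,gate)"]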